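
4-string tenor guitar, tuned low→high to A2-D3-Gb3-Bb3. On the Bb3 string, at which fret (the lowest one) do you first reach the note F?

From Bb3, count semitones up the chromatic scale until reaching F: Bb–B–C–Db–D–Eb–E–F — 7 steps.

7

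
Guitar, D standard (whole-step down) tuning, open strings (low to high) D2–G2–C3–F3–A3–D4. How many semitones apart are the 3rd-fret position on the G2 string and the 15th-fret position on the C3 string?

G2 at fret 3 → A#2 (MIDI 46); C3 at fret 15 → D#4 (MIDI 63).
46 − 63 = -17, so the two pitches are 17 semitones apart, with D#4 the higher.

17 semitones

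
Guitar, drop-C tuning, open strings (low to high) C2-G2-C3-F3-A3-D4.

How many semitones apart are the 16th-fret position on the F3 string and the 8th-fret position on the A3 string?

F3 at fret 16 → A4 (MIDI 69); A3 at fret 8 → F4 (MIDI 65).
69 − 65 = 4, so the two pitches are 4 semitones apart, with A4 the higher.

4 semitones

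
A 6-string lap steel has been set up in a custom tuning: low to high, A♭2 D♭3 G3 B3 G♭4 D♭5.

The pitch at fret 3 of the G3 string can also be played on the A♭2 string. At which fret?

G3 at fret 3 is G3 + 3 semitones = B♭3.
The open A♭2 string is 11 semitones below the open G3, so the same pitch on the A♭2 string lies at fret 3 + 11 = 14.

14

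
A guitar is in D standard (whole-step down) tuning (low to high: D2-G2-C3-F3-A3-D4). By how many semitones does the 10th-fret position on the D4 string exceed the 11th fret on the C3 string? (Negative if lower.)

13 semitones

D4 at fret 10 → C5 (MIDI 72); C3 at fret 11 → B3 (MIDI 59).
72 − 59 = 13, so the two pitches are 13 semitones apart.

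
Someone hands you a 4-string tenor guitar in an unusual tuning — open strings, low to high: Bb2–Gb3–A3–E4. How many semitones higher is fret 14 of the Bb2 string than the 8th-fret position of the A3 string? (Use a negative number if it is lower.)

Bb2 at fret 14 → C4 (MIDI 60); A3 at fret 8 → F4 (MIDI 65).
60 − 65 = -5, so the two pitches are 5 semitones apart.

-5 semitones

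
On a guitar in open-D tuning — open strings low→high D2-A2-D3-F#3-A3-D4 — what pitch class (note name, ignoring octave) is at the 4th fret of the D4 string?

D4 is MIDI 62. Adding 4 gives 66; 66 mod 12 = 6, i.e. F#.
(Equivalently spelled Gb.)

F#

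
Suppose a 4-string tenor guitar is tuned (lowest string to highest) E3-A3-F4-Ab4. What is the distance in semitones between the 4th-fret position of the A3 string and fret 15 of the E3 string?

6 semitones

A3 at fret 4 → Db4 (MIDI 61); E3 at fret 15 → G4 (MIDI 67).
61 − 67 = -6, so the two pitches are 6 semitones apart, with G4 the higher.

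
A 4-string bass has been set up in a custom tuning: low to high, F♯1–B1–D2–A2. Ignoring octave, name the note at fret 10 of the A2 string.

The open A2 string plus 10 semitones: A–A#–B–C–…–F–F#–G.

G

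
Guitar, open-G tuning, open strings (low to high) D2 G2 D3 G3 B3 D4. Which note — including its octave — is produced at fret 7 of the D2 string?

A2

Each fret is one semitone, so D2 + 7 = A2.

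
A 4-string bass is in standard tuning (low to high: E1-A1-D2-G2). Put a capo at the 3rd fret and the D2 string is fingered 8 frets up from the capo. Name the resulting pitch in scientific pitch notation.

The capo raises the open D2 by 3 semitones to F2; fretting 8 more gives D2 + 3 + 8 = D2 + 11 semitones = C♯3.

C♯3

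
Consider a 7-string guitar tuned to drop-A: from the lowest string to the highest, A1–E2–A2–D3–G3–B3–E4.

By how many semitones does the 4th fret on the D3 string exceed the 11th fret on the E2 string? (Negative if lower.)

D3 at fret 4 → F♯3 (MIDI 54); E2 at fret 11 → D♯3 (MIDI 51).
54 − 51 = 3, so the two pitches are 3 semitones apart.

3 semitones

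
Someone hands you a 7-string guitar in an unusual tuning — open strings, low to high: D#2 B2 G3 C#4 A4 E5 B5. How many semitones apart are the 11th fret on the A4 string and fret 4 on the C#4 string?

A4 at fret 11 → G#5 (MIDI 80); C#4 at fret 4 → F4 (MIDI 65).
80 − 65 = 15, so the two pitches are 15 semitones apart, with G#5 the higher.

15 semitones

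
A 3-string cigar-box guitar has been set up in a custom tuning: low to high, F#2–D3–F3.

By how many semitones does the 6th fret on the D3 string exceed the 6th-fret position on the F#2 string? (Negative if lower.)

D3 at fret 6 → G#3 (MIDI 56); F#2 at fret 6 → C3 (MIDI 48).
56 − 48 = 8, so the two pitches are 8 semitones apart.

8 semitones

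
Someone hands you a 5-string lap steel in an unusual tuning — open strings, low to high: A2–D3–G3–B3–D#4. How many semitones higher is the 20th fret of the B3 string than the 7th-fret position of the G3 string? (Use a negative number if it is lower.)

B3 at fret 20 → G5 (MIDI 79); G3 at fret 7 → D4 (MIDI 62).
79 − 62 = 17, so the two pitches are 17 semitones apart.

17 semitones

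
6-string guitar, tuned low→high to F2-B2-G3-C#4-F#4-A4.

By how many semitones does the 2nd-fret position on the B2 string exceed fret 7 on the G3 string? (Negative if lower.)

-13 semitones

B2 at fret 2 → C#3 (MIDI 49); G3 at fret 7 → D4 (MIDI 62).
49 − 62 = -13, so the two pitches are 13 semitones apart.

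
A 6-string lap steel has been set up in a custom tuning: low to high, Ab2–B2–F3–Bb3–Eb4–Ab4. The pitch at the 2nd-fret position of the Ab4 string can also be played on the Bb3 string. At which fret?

Ab4 at fret 2 is Ab4 + 2 semitones = Bb4.
The open Bb3 string is 10 semitones below the open Ab4, so the same pitch on the Bb3 string lies at fret 2 + 10 = 12.

12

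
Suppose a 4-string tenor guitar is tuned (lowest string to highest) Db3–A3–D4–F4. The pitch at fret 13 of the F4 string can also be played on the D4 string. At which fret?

F4 at fret 13 is F4 + 13 semitones = Gb5.
The open D4 string is 3 semitones below the open F4, so the same pitch on the D4 string lies at fret 13 + 3 = 16.

16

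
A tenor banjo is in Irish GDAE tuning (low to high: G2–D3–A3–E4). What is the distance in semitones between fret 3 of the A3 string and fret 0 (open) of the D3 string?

10 semitones

A3 at fret 3 → C4 (MIDI 60); D3 at fret 0 → D3 (MIDI 50).
60 − 50 = 10, so the two pitches are 10 semitones apart, with C4 the higher.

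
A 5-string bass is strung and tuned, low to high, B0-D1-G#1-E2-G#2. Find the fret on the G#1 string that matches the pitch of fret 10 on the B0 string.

B0 at fret 10 is B0 + 10 semitones = A1.
The open G#1 string is 9 semitones above the open B0, so the same pitch on the G#1 string lies at fret 10 − 9 = 1.

1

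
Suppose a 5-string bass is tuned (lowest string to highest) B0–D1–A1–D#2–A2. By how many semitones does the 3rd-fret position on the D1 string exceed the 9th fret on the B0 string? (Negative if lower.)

D1 at fret 3 → F1 (MIDI 29); B0 at fret 9 → G#1 (MIDI 32).
29 − 32 = -3, so the two pitches are 3 semitones apart.

-3 semitones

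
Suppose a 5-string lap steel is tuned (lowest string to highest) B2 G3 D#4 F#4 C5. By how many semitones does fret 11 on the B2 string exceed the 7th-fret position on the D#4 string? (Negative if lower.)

B2 at fret 11 → A#3 (MIDI 58); D#4 at fret 7 → A#4 (MIDI 70).
58 − 70 = -12, so the two pitches are 12 semitones apart.

-12 semitones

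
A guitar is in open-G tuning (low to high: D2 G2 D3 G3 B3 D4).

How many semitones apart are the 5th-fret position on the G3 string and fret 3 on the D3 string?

7 semitones

G3 at fret 5 → C4 (MIDI 60); D3 at fret 3 → F3 (MIDI 53).
60 − 53 = 7, so the two pitches are 7 semitones apart, with C4 the higher.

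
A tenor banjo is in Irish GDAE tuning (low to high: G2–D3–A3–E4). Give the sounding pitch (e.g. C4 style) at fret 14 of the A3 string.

B4

Each fret is one semitone, so A3 + 14 = B4.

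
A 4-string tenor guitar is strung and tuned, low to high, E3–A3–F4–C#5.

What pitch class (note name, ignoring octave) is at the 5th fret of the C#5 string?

F#

Each fret is one semitone, so C#5 + 5 = F#.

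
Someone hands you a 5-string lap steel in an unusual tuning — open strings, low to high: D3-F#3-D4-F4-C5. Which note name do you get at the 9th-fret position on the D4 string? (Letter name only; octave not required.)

The open D4 string plus 9 semitones: D–D#–E–F–F#–G–G#–A–A#–B.

B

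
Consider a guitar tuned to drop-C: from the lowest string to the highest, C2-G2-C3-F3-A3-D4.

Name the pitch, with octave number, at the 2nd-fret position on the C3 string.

The open C3 string plus 2 semitones: C–C#–D.
No B→C boundary is crossed, so the octave stays at 3.

D3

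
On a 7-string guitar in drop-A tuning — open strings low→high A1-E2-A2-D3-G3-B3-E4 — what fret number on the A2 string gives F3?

F3 is 8 semitones above the open A2 (A–A#–B–C–C#–D–D#–E–F), so it sits at fret 8.

8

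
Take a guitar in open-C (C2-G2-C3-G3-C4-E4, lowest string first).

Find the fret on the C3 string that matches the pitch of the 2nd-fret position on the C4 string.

14

C4 at fret 2 is C4 + 2 semitones = D4.
The open C3 string is 12 semitones below the open C4, so the same pitch on the C3 string lies at fret 2 + 12 = 14.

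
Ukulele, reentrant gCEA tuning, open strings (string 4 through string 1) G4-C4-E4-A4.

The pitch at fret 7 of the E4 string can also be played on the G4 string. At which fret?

4

E4 at fret 7 is E4 + 7 semitones = B4.
The open G4 string is 3 semitones above the open E4, so the same pitch on the G4 string lies at fret 7 − 3 = 4.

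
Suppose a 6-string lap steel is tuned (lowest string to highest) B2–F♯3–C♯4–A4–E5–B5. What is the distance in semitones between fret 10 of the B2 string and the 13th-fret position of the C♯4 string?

17 semitones

B2 at fret 10 → A3 (MIDI 57); C♯4 at fret 13 → D5 (MIDI 74).
57 − 74 = -17, so the two pitches are 17 semitones apart, with D5 the higher.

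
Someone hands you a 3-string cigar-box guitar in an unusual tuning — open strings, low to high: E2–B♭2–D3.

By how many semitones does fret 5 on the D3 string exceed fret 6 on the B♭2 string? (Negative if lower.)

D3 at fret 5 → G3 (MIDI 55); B♭2 at fret 6 → E3 (MIDI 52).
55 − 52 = 3, so the two pitches are 3 semitones apart.

3 semitones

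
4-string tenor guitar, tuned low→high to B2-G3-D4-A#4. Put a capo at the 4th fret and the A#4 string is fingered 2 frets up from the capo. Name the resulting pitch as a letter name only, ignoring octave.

The capo raises the open A#4 by 4 semitones to D5; fretting 2 more gives A#4 + 4 + 2 = A#4 + 6 semitones, landing on E.

E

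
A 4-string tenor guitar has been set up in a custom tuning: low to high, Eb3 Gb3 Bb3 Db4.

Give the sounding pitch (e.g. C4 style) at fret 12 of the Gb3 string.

Each fret is one semitone, so Gb3 + 12 = Gb4.
(Equivalently spelled F#4.)

Gb4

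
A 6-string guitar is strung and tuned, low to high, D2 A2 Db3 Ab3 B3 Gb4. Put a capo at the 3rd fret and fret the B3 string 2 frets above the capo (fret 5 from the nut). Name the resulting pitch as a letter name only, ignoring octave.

E

The capo raises the open B3 by 3 semitones to D4; fretting 2 more gives B3 + 3 + 2 = B3 + 5 semitones, landing on E.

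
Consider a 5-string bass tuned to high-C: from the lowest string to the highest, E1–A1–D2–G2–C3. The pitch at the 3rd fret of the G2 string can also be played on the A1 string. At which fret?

Fret 3 on G2 is MIDI 43 + 3 = 46 (A#2). On the A1 string (open MIDI 33), that pitch is 46 − 33 = fret 13.

13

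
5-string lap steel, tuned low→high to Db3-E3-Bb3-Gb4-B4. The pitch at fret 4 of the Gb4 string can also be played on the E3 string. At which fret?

18

Fret 4 on Gb4 is MIDI 66 + 4 = 70 (Bb4). On the E3 string (open MIDI 52), that pitch is 70 − 52 = fret 18.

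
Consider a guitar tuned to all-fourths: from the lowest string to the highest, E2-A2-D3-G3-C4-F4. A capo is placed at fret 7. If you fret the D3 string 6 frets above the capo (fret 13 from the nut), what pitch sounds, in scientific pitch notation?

D#4

The capo raises the open D3 by 7 semitones to A3; fretting 6 more gives D3 + 7 + 6 = D3 + 13 semitones = D#4.
(Also written Eb.)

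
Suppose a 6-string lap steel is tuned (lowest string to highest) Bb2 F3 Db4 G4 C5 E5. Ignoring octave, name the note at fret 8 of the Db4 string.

Each fret is one semitone, so Db4 + 8 = A.

A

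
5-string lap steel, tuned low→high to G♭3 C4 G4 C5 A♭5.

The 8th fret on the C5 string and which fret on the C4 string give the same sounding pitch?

20

C5 at fret 8 is C5 + 8 semitones = A♭5.
The open C4 string is 12 semitones below the open C5, so the same pitch on the C4 string lies at fret 8 + 12 = 20.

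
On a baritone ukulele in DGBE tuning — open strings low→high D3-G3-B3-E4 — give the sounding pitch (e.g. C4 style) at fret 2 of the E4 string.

F♯4

E4 is MIDI 64. Adding 2 gives 66, which is F♯4.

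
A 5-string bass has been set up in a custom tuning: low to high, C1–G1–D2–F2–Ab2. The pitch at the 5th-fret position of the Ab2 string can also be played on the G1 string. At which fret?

18

Ab2 at fret 5 is Ab2 + 5 semitones = Db3.
The open G1 string is 13 semitones below the open Ab2, so the same pitch on the G1 string lies at fret 5 + 13 = 18.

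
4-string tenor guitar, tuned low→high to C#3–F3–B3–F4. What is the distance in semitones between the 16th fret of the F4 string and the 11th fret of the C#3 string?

F4 at fret 16 → A5 (MIDI 81); C#3 at fret 11 → C4 (MIDI 60).
81 − 60 = 21, so the two pitches are 21 semitones apart, with A5 the higher.

21 semitones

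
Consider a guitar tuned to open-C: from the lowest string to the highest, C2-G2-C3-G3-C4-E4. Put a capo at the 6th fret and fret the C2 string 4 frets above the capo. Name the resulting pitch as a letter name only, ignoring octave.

A#

The capo raises the open C2 by 6 semitones to F#2; fretting 4 more gives C2 + 6 + 4 = C2 + 10 semitones, landing on A#.
(Also written Bb.)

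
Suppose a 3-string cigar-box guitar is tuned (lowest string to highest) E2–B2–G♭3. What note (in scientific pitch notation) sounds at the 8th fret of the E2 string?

Each fret is one semitone, so E2 + 8 = C3.

C3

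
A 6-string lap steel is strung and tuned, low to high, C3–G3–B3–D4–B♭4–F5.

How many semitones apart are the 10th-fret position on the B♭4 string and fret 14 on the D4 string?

4 semitones

B♭4 at fret 10 → A♭5 (MIDI 80); D4 at fret 14 → E5 (MIDI 76).
80 − 76 = 4, so the two pitches are 4 semitones apart, with A♭5 the higher.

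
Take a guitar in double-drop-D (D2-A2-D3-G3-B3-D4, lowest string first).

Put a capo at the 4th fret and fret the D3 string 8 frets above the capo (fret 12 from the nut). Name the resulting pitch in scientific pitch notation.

D4

The capo raises the open D3 by 4 semitones to F♯3; fretting 8 more gives D3 + 4 + 8 = D3 + 12 semitones = D4.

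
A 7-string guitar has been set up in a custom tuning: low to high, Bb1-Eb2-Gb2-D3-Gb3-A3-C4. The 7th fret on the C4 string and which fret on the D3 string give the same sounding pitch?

17

Fret 7 on C4 is MIDI 60 + 7 = 67 (G4). On the D3 string (open MIDI 50), that pitch is 67 − 50 = fret 17.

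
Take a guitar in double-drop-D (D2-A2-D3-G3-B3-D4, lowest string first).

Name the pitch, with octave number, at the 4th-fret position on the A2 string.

Each fret is one semitone, so A2 + 4 = C#3.
(Equivalently spelled Db3.)

C#3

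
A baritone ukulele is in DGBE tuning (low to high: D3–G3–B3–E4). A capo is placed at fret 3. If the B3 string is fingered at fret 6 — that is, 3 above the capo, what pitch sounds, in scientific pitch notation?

F4

The capo raises the open B3 by 3 semitones to D4; fretting 3 more gives B3 + 3 + 3 = B3 + 6 semitones = F4.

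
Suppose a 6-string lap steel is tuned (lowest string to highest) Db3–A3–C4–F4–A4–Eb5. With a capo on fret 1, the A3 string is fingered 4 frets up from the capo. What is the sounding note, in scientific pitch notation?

The capo raises the open A3 by 1 semitone to Bb3; fretting 4 more gives A3 + 1 + 4 = A3 + 5 semitones = D4.

D4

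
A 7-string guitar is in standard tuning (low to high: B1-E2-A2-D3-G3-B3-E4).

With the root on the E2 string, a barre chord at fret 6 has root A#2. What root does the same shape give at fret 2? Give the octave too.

F#2

Moving from fret 6 to fret 2 shifts the root by -4 semitones.
A#2 down 4 semitones is F#2.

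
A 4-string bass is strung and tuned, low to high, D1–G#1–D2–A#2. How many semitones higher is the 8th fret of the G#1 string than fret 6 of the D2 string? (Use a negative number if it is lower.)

G#1 at fret 8 → E2 (MIDI 40); D2 at fret 6 → G#2 (MIDI 44).
40 − 44 = -4, so the two pitches are 4 semitones apart.

-4 semitones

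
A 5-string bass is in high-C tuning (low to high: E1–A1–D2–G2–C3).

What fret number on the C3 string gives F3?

5

F3 is 5 semitones above the open C3 (C–C#–D–D#–E–F), so it sits at fret 5.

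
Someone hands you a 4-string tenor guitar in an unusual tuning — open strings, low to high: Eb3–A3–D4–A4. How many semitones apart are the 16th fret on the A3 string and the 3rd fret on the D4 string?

8 semitones

A3 at fret 16 → Db5 (MIDI 73); D4 at fret 3 → F4 (MIDI 65).
73 − 65 = 8, so the two pitches are 8 semitones apart, with Db5 the higher.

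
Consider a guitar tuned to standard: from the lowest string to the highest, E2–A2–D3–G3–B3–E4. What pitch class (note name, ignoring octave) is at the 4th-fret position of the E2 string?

The open E2 string plus 4 semitones: E–F–F#–G–G#.

G#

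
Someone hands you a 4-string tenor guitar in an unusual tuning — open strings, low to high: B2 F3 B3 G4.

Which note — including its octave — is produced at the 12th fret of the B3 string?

The open B3 string plus 12 semitones: B–C–Db–D–…–A–Bb–B.
The walk passes from B into C once, so the octave number goes from 3 to 4.

B4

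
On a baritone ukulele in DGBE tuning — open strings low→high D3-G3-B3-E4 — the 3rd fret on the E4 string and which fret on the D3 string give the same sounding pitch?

Fret 3 on E4 is MIDI 64 + 3 = 67 (G4). On the D3 string (open MIDI 50), that pitch is 67 − 50 = fret 17.

17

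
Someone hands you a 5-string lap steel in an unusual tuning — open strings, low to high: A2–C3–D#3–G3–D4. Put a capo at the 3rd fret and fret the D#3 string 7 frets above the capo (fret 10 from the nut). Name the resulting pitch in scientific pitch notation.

The capo raises the open D#3 by 3 semitones to F#3; fretting 7 more gives D#3 + 3 + 7 = D#3 + 10 semitones = C#4.

C#4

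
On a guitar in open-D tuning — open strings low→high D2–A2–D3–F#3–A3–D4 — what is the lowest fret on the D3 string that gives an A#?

8

From D3, count semitones up the chromatic scale until reaching A#: D–D#–E–F–F#–G–G#–A–A# — 8 steps.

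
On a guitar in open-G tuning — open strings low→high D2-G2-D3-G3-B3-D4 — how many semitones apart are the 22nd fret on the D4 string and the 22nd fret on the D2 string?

D4 at fret 22 → C6 (MIDI 84); D2 at fret 22 → C4 (MIDI 60).
84 − 60 = 24, so the two pitches are 24 semitones apart, with C6 the higher.

24 semitones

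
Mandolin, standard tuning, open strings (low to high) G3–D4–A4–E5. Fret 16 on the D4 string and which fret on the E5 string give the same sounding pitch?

2

D4 at fret 16 is D4 + 16 semitones = F#5.
The open E5 string is 14 semitones above the open D4, so the same pitch on the E5 string lies at fret 16 − 14 = 2.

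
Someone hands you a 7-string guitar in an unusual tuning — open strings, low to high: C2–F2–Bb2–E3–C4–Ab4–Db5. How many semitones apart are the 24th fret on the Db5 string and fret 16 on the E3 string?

29 semitones

Db5 at fret 24 → Db7 (MIDI 97); E3 at fret 16 → Ab4 (MIDI 68).
97 − 68 = 29, so the two pitches are 29 semitones apart, with Db7 the higher.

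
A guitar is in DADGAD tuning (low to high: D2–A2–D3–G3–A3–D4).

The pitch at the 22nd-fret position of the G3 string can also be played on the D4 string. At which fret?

15

G3 at fret 22 is G3 + 22 semitones = F5.
The open D4 string is 7 semitones above the open G3, so the same pitch on the D4 string lies at fret 22 − 7 = 15.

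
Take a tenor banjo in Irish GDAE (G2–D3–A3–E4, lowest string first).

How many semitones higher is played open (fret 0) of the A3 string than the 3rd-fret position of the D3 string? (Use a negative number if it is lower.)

4 semitones

A3 at fret 0 → A3 (MIDI 57); D3 at fret 3 → F3 (MIDI 53).
57 − 53 = 4, so the two pitches are 4 semitones apart.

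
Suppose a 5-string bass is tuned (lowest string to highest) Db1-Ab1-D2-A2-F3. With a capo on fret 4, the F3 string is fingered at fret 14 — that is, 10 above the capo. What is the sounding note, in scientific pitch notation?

The capo raises the open F3 by 4 semitones to A3; fretting 10 more gives F3 + 4 + 10 = F3 + 14 semitones = G4.

G4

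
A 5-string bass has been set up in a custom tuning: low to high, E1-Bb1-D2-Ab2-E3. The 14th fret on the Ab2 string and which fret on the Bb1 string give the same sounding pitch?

Ab2 at fret 14 is Ab2 + 14 semitones = Bb3.
The open Bb1 string is 10 semitones below the open Ab2, so the same pitch on the Bb1 string lies at fret 14 + 10 = 24.

24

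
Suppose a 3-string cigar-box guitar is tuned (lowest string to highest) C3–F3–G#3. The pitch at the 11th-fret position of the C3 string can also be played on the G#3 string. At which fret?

Fret 11 on C3 is MIDI 48 + 11 = 59 (B3). On the G#3 string (open MIDI 56), that pitch is 59 − 56 = fret 3.

3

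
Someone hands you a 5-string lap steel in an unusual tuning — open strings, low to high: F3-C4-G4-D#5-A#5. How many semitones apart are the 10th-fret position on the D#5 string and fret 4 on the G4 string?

D#5 at fret 10 → C#6 (MIDI 85); G4 at fret 4 → B4 (MIDI 71).
85 − 71 = 14, so the two pitches are 14 semitones apart, with C#6 the higher.

14 semitones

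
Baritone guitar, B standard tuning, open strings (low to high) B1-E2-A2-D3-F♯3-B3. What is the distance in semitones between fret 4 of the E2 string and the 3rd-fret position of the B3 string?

18 semitones

E2 at fret 4 → G♯2 (MIDI 44); B3 at fret 3 → D4 (MIDI 62).
44 − 62 = -18, so the two pitches are 18 semitones apart, with D4 the higher.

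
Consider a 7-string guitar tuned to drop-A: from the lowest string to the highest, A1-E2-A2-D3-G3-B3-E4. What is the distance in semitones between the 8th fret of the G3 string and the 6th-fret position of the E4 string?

7 semitones

G3 at fret 8 → D#4 (MIDI 63); E4 at fret 6 → A#4 (MIDI 70).
63 − 70 = -7, so the two pitches are 7 semitones apart, with A#4 the higher.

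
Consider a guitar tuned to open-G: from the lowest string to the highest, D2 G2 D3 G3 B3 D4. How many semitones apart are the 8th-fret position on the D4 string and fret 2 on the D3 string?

D4 at fret 8 → A#4 (MIDI 70); D3 at fret 2 → E3 (MIDI 52).
70 − 52 = 18, so the two pitches are 18 semitones apart, with A#4 the higher.

18 semitones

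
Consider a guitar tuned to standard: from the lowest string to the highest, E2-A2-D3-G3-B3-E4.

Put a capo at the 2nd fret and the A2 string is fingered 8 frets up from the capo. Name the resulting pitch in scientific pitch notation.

G3

The capo raises the open A2 by 2 semitones to B2; fretting 8 more gives A2 + 2 + 8 = A2 + 10 semitones = G3.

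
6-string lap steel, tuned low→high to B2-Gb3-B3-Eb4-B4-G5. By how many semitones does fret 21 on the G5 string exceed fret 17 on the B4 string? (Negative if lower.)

12 semitones

G5 at fret 21 → E7 (MIDI 100); B4 at fret 17 → E6 (MIDI 88).
100 − 88 = 12, so the two pitches are 12 semitones apart.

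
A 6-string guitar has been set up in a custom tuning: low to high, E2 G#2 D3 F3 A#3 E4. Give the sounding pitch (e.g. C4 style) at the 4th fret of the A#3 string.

A#3 is MIDI 58. Adding 4 gives 62, which is D4.

D4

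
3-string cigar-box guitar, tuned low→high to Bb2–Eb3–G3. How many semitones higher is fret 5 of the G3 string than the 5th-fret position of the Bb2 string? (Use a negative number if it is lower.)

9 semitones

G3 at fret 5 → C4 (MIDI 60); Bb2 at fret 5 → Eb3 (MIDI 51).
60 − 51 = 9, so the two pitches are 9 semitones apart.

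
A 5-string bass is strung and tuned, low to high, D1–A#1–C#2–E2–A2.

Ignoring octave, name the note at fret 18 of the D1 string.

D1 is MIDI 26. Adding 18 gives 44; 44 mod 12 = 8, i.e. G#.
(Equivalently spelled Ab.)

G#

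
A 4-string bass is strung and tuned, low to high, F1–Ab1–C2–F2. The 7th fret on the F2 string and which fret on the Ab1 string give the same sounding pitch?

16

F2 at fret 7 is F2 + 7 semitones = C3.
The open Ab1 string is 9 semitones below the open F2, so the same pitch on the Ab1 string lies at fret 7 + 9 = 16.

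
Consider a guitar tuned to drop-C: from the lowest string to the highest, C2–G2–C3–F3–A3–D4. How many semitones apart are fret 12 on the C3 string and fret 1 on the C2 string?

C3 at fret 12 → C4 (MIDI 60); C2 at fret 1 → C#2 (MIDI 37).
60 − 37 = 23, so the two pitches are 23 semitones apart, with C4 the higher.

23 semitones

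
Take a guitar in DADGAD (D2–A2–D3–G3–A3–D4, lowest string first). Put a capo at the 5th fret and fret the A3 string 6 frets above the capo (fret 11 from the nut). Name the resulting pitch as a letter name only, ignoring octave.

G♯

The capo raises the open A3 by 5 semitones to D4; fretting 6 more gives A3 + 5 + 6 = A3 + 11 semitones, landing on G♯.
(Also written A♭.)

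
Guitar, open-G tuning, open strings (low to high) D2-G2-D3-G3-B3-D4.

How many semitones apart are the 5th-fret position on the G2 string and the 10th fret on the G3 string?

G2 at fret 5 → C3 (MIDI 48); G3 at fret 10 → F4 (MIDI 65).
48 − 65 = -17, so the two pitches are 17 semitones apart, with F4 the higher.

17 semitones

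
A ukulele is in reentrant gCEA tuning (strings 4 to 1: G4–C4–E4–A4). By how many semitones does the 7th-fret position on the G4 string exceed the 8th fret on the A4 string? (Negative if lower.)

-3 semitones

G4 at fret 7 → D5 (MIDI 74); A4 at fret 8 → F5 (MIDI 77).
74 − 77 = -3, so the two pitches are 3 semitones apart.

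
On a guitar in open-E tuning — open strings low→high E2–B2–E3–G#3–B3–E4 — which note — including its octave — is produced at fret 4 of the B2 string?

The open B2 string plus 4 semitones: B–C–C#–D–D#.
The walk passes from B into C once, so the octave number goes from 2 to 3.

D#3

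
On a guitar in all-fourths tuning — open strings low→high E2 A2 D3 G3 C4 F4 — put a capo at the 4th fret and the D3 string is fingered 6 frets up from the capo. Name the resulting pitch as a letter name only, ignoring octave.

C

The capo raises the open D3 by 4 semitones to F♯3; fretting 6 more gives D3 + 4 + 6 = D3 + 10 semitones, landing on C.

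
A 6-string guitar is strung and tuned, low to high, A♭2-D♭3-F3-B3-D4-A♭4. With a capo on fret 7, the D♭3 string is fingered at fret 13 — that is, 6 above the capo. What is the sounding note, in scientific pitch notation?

D4

The capo raises the open D♭3 by 7 semitones to A♭3; fretting 6 more gives D♭3 + 7 + 6 = D♭3 + 13 semitones = D4.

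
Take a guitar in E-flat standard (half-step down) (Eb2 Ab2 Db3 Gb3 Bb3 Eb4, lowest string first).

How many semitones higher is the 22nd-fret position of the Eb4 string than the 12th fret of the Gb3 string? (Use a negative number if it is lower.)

Eb4 at fret 22 → Db6 (MIDI 85); Gb3 at fret 12 → Gb4 (MIDI 66).
85 − 66 = 19, so the two pitches are 19 semitones apart.

19 semitones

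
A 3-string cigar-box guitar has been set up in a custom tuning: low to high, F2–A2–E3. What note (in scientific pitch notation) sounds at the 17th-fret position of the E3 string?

A4

E3 is MIDI 52. Adding 17 gives 69, which is A4.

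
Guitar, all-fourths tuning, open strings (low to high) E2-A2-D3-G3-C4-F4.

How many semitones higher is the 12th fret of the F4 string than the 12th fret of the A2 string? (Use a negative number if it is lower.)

F4 at fret 12 → F5 (MIDI 77); A2 at fret 12 → A3 (MIDI 57).
77 − 57 = 20, so the two pitches are 20 semitones apart.

20 semitones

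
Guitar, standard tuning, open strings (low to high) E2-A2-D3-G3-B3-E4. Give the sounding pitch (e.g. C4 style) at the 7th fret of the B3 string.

Each fret is one semitone, so B3 + 7 = F#4.
(Equivalently spelled Gb4.)

F#4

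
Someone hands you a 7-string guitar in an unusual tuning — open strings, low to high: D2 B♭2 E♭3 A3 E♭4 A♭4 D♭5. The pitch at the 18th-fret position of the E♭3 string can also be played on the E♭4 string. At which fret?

6

Fret 18 on E♭3 is MIDI 51 + 18 = 69 (A4). On the E♭4 string (open MIDI 63), that pitch is 69 − 63 = fret 6.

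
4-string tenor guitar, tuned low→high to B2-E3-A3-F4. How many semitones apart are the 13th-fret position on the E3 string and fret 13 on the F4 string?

13 semitones

E3 at fret 13 → F4 (MIDI 65); F4 at fret 13 → Gb5 (MIDI 78).
65 − 78 = -13, so the two pitches are 13 semitones apart, with Gb5 the higher.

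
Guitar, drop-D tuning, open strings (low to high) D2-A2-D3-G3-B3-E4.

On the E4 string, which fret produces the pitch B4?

7

B4 is 7 semitones above the open E4 (E–F–F#–G–G#–A–A#–B), so it sits at fret 7.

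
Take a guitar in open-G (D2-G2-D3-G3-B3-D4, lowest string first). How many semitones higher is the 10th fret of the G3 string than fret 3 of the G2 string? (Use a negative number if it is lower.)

19 semitones

G3 at fret 10 → F4 (MIDI 65); G2 at fret 3 → A♯2 (MIDI 46).
65 − 46 = 19, so the two pitches are 19 semitones apart.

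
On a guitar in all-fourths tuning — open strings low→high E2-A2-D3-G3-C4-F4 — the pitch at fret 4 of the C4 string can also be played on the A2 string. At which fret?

C4 at fret 4 is C4 + 4 semitones = E4.
The open A2 string is 15 semitones below the open C4, so the same pitch on the A2 string lies at fret 4 + 15 = 19.

19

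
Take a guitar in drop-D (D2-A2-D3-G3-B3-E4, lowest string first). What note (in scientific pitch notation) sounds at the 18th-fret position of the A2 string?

D#4

A2 is MIDI 45. Adding 18 gives 63, which is D#4.
(Equivalently spelled Eb4.)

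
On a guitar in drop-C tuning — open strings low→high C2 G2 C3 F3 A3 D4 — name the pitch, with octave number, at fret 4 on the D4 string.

F♯4

D4 is MIDI 62. Adding 4 gives 66, which is F♯4.
(Equivalently spelled G♭4.)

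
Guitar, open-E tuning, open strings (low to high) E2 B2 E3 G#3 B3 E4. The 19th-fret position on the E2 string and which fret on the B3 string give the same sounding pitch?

0

E2 at fret 19 is E2 + 19 semitones = B3.
The open B3 string is 19 semitones above the open E2, so the same pitch on the B3 string lies at fret 19 − 19 = 0.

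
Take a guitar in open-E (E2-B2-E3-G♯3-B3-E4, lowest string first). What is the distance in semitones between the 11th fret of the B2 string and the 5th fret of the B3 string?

B2 at fret 11 → A♯3 (MIDI 58); B3 at fret 5 → E4 (MIDI 64).
58 − 64 = -6, so the two pitches are 6 semitones apart, with E4 the higher.

6 semitones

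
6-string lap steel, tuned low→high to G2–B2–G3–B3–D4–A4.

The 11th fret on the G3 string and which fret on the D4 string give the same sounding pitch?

G3 at fret 11 is G3 + 11 semitones = Gb4.
The open D4 string is 7 semitones above the open G3, so the same pitch on the D4 string lies at fret 11 − 7 = 4.

4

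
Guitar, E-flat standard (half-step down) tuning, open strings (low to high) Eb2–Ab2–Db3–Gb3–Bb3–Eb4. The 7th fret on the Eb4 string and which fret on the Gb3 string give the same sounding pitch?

16

Fret 7 on Eb4 is MIDI 63 + 7 = 70 (Bb4). On the Gb3 string (open MIDI 54), that pitch is 70 − 54 = fret 16.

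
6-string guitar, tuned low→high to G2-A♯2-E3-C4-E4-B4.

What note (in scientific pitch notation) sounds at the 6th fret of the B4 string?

F5

Each fret is one semitone, so B4 + 6 = F5.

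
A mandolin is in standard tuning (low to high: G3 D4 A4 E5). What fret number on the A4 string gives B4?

2

B4 is 2 semitones above the open A4 (A–A#–B), so it sits at fret 2.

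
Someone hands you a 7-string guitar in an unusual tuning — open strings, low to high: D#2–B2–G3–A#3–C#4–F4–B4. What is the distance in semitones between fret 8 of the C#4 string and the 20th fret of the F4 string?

16 semitones

C#4 at fret 8 → A4 (MIDI 69); F4 at fret 20 → C#6 (MIDI 85).
69 − 85 = -16, so the two pitches are 16 semitones apart, with C#6 the higher.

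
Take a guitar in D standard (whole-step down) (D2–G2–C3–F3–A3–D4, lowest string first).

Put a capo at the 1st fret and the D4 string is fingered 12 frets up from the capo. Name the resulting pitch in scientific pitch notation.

D#5

The capo raises the open D4 by 1 semitone to D#4; fretting 12 more gives D4 + 1 + 12 = D4 + 13 semitones = D#5.
(Also written Eb.)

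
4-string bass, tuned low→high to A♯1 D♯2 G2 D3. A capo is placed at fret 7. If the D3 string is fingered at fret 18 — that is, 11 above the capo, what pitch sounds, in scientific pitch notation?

The capo raises the open D3 by 7 semitones to A3; fretting 11 more gives D3 + 7 + 11 = D3 + 18 semitones = G♯4.
(Also written A♭.)

G♯4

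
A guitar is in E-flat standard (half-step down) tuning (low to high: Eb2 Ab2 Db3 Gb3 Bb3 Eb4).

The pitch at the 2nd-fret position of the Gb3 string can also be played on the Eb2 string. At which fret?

Fret 2 on Gb3 is MIDI 54 + 2 = 56 (Ab3). On the Eb2 string (open MIDI 39), that pitch is 56 − 39 = fret 17.

17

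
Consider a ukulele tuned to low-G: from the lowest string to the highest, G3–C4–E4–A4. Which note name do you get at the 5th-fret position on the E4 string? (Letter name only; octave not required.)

E4 is MIDI 64. Adding 5 gives 69; 69 mod 12 = 9, i.e. A.

A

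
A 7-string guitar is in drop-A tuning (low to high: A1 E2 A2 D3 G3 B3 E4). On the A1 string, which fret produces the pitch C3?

C3 is 15 semitones above the open A1 (A–A#–B–C–…–A#–B–C), so it sits at fret 15.

15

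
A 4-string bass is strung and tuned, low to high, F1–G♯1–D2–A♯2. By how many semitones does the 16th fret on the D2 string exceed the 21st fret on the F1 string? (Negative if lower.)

D2 at fret 16 → F♯3 (MIDI 54); F1 at fret 21 → D3 (MIDI 50).
54 − 50 = 4, so the two pitches are 4 semitones apart.

4 semitones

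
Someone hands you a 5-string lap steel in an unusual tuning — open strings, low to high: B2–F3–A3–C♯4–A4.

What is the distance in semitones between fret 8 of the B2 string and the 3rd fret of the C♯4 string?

9 semitones

B2 at fret 8 → G3 (MIDI 55); C♯4 at fret 3 → E4 (MIDI 64).
55 − 64 = -9, so the two pitches are 9 semitones apart, with E4 the higher.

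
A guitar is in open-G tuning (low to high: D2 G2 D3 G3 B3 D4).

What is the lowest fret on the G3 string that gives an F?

10

From G3, count semitones up the chromatic scale until reaching F: G–G#–A–A#–…–D#–E–F — 10 steps.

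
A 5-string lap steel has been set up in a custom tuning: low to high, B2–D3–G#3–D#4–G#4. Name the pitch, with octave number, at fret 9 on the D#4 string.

C5

Each fret is one semitone, so D#4 + 9 = C5.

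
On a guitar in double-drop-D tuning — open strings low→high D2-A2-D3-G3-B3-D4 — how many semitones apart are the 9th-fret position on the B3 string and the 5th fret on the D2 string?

25 semitones

B3 at fret 9 → G#4 (MIDI 68); D2 at fret 5 → G2 (MIDI 43).
68 − 43 = 25, so the two pitches are 25 semitones apart, with G#4 the higher.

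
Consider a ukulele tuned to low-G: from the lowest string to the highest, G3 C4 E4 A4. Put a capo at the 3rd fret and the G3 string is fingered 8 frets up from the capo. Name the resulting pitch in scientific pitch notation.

F#4

The capo raises the open G3 by 3 semitones to A#3; fretting 8 more gives G3 + 3 + 8 = G3 + 11 semitones = F#4.
(Also written Gb.)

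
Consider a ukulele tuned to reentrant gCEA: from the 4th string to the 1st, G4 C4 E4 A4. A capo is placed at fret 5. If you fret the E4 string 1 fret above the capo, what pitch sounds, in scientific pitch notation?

A#4

The capo raises the open E4 by 5 semitones to A4; fretting 1 more gives E4 + 5 + 1 = E4 + 6 semitones = A#4.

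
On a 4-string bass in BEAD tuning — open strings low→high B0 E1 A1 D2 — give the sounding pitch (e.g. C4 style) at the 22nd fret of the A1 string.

Each fret is one semitone, so A1 + 22 = G3.

G3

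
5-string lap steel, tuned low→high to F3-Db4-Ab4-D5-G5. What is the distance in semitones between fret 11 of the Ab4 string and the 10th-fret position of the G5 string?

10 semitones

Ab4 at fret 11 → G5 (MIDI 79); G5 at fret 10 → F6 (MIDI 89).
79 − 89 = -10, so the two pitches are 10 semitones apart, with F6 the higher.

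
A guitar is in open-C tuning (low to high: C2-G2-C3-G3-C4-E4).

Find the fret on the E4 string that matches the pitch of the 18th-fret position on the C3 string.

Fret 18 on C3 is MIDI 48 + 18 = 66 (F#4). On the E4 string (open MIDI 64), that pitch is 66 − 64 = fret 2.

2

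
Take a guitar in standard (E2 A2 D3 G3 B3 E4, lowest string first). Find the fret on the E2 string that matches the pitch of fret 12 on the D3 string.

22

Fret 12 on D3 is MIDI 50 + 12 = 62 (D4). On the E2 string (open MIDI 40), that pitch is 62 − 40 = fret 22.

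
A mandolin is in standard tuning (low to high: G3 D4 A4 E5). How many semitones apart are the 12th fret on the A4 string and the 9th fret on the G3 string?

17 semitones

A4 at fret 12 → A5 (MIDI 81); G3 at fret 9 → E4 (MIDI 64).
81 − 64 = 17, so the two pitches are 17 semitones apart, with A5 the higher.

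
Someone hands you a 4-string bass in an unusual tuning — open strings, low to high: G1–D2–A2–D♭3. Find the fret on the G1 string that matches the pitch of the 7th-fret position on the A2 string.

Fret 7 on A2 is MIDI 45 + 7 = 52 (E3). On the G1 string (open MIDI 31), that pitch is 52 − 31 = fret 21.

21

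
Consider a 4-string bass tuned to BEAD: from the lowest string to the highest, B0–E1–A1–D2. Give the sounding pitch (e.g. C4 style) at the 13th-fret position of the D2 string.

The open D2 string plus 13 semitones: D–D#–E–F–…–C#–D–D#.
The walk passes from B into C once, so the octave number goes from 2 to 3.
(Equivalently spelled Eb3.)

D#3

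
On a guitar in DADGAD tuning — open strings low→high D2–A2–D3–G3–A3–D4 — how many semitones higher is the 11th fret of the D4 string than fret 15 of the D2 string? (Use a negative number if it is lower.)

D4 at fret 11 → C♯5 (MIDI 73); D2 at fret 15 → F3 (MIDI 53).
73 − 53 = 20, so the two pitches are 20 semitones apart.

20 semitones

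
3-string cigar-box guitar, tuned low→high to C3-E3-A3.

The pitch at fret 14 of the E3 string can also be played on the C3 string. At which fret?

E3 at fret 14 is E3 + 14 semitones = Gb4.
The open C3 string is 4 semitones below the open E3, so the same pitch on the C3 string lies at fret 14 + 4 = 18.

18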